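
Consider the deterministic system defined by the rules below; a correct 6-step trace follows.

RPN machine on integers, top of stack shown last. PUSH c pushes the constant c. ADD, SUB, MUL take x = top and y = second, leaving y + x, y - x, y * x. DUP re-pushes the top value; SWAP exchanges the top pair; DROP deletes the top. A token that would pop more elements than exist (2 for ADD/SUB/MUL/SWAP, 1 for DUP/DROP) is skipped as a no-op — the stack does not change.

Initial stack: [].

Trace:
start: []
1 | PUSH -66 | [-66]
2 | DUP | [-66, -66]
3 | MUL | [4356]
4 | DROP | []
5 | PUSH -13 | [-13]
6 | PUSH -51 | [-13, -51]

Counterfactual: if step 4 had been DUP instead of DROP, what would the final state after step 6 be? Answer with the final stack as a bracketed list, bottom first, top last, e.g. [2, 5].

(re-executing from step 4 with the substitution; state before step 4: [4356])
4 | DUP | [4356, 4356]
5 | PUSH -13 | [4356, 4356, -13]
6 | PUSH -51 | [4356, 4356, -13, -51]

[4356, 4356, -13, -51]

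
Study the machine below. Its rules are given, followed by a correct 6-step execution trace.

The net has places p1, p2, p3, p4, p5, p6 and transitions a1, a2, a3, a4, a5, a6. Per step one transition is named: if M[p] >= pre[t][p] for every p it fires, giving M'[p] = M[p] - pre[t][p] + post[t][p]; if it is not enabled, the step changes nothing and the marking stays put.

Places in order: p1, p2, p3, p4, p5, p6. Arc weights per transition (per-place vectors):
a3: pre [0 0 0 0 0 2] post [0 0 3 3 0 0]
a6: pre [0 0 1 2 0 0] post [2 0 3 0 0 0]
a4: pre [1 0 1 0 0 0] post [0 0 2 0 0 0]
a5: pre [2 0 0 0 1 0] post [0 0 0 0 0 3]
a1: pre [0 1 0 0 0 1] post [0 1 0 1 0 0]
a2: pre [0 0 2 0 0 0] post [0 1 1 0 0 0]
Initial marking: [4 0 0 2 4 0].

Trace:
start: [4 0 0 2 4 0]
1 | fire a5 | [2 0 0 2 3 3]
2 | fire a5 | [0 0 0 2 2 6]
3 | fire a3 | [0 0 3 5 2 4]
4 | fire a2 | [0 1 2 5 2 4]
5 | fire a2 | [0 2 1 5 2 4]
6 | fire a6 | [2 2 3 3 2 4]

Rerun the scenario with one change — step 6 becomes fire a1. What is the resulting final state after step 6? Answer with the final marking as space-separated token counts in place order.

0 2 1 6 2 3

(re-executing from step 6 with the substitution; state before step 6: [0 2 1 5 2 4])
6 | fire a1 | [0 2 1 6 2 3]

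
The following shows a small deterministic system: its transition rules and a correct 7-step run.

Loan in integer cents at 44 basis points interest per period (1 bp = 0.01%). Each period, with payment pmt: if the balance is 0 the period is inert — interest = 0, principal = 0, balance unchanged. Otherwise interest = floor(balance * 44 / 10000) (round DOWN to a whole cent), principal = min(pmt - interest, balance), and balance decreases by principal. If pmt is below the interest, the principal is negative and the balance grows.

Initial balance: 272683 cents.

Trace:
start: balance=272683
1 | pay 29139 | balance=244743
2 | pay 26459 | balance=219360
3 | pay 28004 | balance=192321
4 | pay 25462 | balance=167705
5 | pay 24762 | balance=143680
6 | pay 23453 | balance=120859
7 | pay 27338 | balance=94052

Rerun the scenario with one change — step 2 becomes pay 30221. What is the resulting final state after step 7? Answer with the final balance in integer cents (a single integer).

90206

(re-executing from step 2 with the substitution; state before step 2: balance=244743)
2 | pay 30221 | balance=215598
3 | pay 28004 | balance=188542
4 | pay 25462 | balance=163909
5 | pay 24762 | balance=139868
6 | pay 23453 | balance=117030
7 | pay 27338 | balance=90206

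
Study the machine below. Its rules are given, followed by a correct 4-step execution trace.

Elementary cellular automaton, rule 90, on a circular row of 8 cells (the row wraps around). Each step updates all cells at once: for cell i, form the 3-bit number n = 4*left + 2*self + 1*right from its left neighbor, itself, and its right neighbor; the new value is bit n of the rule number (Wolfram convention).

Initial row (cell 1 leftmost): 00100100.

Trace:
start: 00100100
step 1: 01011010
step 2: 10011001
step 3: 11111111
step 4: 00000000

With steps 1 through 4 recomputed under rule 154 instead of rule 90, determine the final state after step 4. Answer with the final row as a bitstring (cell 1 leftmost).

01000010

(re-executing steps 1..4 under rule 154; state before step 1: 00100100)
step 1: 01011010
step 2: 10010001
step 3: 01101011
step 4: 01000010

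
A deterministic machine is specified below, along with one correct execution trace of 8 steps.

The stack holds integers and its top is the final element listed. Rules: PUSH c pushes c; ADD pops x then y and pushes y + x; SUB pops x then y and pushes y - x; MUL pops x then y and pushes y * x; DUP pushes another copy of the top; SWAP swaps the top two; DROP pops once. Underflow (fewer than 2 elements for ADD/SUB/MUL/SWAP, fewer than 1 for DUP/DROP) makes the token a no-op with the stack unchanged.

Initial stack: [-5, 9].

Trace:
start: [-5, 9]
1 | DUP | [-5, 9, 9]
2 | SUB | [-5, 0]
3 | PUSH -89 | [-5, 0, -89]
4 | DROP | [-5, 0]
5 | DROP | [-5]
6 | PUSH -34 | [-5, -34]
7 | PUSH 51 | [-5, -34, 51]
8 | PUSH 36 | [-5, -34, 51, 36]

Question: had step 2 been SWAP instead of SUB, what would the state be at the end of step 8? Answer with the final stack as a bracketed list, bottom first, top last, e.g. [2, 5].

(re-executing from step 2 with the substitution; state before step 2: [-5, 9, 9])
2 | SWAP | [-5, 9, 9]
3 | PUSH -89 | [-5, 9, 9, -89]
4 | DROP | [-5, 9, 9]
5 | DROP | [-5, 9]
6 | PUSH -34 | [-5, 9, -34]
7 | PUSH 51 | [-5, 9, -34, 51]
8 | PUSH 36 | [-5, 9, -34, 51, 36]

[-5, 9, -34, 51, 36]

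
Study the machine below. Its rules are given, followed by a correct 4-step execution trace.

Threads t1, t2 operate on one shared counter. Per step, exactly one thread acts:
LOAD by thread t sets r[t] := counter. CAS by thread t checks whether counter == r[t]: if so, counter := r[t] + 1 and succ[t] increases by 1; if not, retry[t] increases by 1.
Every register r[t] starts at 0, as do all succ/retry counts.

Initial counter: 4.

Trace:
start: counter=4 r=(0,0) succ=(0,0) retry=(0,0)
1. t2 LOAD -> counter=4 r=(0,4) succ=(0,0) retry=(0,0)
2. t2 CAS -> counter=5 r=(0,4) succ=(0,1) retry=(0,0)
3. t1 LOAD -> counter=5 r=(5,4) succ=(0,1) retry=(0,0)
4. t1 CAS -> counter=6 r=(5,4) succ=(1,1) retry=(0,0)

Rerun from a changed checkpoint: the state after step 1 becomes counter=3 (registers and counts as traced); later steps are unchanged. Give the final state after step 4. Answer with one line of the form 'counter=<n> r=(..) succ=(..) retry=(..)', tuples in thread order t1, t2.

state after step 1 := counter=3 r=(0,4) succ=(0,0) retry=(0,0)
2. t2 CAS -> counter=3 r=(0,4) succ=(0,0) retry=(0,1)
3. t1 LOAD -> counter=3 r=(3,4) succ=(0,0) retry=(0,1)
4. t1 CAS -> counter=4 r=(3,4) succ=(1,0) retry=(0,1)

counter=4 r=(3,4) succ=(1,0) retry=(0,1)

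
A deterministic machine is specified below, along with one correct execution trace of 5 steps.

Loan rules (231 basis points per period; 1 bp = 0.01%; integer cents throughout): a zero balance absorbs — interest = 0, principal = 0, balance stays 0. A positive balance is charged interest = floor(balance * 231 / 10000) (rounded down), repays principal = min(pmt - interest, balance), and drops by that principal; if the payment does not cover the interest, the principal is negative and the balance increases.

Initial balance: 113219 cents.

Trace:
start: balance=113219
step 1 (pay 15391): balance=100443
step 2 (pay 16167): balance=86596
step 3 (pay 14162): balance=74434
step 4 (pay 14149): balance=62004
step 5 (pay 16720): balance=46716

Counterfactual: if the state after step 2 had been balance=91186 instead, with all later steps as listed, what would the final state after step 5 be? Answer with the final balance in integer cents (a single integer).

51631

state after step 2 := balance=91186
step 3 (pay 14162): balance=79130
step 4 (pay 14149): balance=66808
step 5 (pay 16720): balance=51631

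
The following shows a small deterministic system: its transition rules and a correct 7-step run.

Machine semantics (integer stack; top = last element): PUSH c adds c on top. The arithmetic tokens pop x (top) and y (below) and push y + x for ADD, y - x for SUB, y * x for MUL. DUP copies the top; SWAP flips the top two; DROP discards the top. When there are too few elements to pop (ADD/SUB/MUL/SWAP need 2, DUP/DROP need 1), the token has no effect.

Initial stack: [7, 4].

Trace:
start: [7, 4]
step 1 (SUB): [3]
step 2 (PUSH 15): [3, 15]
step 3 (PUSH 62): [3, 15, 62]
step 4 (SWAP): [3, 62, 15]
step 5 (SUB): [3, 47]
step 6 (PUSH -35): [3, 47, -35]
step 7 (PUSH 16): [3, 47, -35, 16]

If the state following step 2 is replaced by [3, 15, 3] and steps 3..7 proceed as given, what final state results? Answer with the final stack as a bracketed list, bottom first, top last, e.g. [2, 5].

[3, 15, 59, -35, 16]

state after step 2 := [3, 15, 3]
step 3 (PUSH 62): [3, 15, 3, 62]
step 4 (SWAP): [3, 15, 62, 3]
step 5 (SUB): [3, 15, 59]
step 6 (PUSH -35): [3, 15, 59, -35]
step 7 (PUSH 16): [3, 15, 59, -35, 16]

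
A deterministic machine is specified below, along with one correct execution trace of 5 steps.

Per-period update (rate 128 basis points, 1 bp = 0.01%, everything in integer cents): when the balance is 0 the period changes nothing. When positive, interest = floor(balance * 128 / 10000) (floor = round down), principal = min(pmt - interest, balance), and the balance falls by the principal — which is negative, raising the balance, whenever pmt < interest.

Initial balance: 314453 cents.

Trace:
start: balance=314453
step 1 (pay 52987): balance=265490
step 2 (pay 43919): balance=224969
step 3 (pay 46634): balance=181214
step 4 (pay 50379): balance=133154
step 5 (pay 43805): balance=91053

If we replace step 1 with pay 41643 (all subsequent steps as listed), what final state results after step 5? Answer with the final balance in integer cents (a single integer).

102989

(re-executing from step 1 with the substitution; state before step 1: balance=314453)
step 1 (pay 41643): balance=276834
step 2 (pay 43919): balance=236458
step 3 (pay 46634): balance=192850
step 4 (pay 50379): balance=144939
step 5 (pay 43805): balance=102989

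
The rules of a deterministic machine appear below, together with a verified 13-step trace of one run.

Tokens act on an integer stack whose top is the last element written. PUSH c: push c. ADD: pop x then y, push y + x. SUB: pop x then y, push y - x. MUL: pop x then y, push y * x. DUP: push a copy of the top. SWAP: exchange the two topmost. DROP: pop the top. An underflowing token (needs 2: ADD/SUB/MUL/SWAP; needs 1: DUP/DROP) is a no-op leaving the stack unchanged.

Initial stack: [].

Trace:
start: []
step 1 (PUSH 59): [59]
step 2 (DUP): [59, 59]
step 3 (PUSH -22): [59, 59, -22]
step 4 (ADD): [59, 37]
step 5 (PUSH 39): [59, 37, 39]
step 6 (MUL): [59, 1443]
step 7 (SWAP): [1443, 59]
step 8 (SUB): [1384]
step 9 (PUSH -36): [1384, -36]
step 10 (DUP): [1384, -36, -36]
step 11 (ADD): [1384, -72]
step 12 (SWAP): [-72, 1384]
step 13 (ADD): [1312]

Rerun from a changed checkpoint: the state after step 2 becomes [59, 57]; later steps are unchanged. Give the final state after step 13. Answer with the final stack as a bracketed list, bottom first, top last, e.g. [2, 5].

state after step 2 := [59, 57]
step 3 (PUSH -22): [59, 57, -22]
step 4 (ADD): [59, 35]
step 5 (PUSH 39): [59, 35, 39]
step 6 (MUL): [59, 1365]
step 7 (SWAP): [1365, 59]
step 8 (SUB): [1306]
step 9 (PUSH -36): [1306, -36]
step 10 (DUP): [1306, -36, -36]
step 11 (ADD): [1306, -72]
step 12 (SWAP): [-72, 1306]
step 13 (ADD): [1234]

[1234]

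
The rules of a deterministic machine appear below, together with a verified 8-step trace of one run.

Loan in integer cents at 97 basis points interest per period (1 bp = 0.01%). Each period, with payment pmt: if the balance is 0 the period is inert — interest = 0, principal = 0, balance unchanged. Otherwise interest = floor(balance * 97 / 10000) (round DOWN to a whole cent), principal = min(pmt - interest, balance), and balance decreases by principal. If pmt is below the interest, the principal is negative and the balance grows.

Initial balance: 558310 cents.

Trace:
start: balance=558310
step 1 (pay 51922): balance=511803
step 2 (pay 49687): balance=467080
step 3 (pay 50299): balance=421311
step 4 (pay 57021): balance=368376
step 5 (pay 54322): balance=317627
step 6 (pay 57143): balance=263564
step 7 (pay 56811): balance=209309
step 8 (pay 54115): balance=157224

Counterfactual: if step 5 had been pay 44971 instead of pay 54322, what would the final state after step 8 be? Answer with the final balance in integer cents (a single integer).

166850

(re-executing from step 5 with the substitution; state before step 5: balance=368376)
step 5 (pay 44971): balance=326978
step 6 (pay 57143): balance=273006
step 7 (pay 56811): balance=218843
step 8 (pay 54115): balance=166850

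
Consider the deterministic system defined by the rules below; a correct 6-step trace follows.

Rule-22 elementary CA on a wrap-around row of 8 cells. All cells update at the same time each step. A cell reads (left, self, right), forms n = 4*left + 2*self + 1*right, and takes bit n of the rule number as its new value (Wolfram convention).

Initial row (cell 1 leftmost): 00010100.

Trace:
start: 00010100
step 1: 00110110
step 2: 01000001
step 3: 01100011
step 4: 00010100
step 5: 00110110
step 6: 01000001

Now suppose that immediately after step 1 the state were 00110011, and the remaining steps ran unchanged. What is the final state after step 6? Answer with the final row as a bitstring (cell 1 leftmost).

state after step 1 := 00110011
step 2: 11001100
step 3: 00110011
step 4: 11001100
step 5: 00110011
step 6: 11001100

11001100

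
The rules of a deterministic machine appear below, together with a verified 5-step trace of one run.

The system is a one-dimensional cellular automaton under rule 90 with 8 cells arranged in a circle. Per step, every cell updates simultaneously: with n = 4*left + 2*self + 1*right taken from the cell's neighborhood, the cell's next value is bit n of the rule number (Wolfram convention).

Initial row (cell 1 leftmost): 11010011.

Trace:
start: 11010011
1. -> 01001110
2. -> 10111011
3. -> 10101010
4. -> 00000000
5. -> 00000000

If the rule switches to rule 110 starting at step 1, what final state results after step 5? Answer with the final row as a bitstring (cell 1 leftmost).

00111110

(re-executing steps 1..5 under rule 110; state before step 1: 11010011)
1. -> 01110110
2. -> 11011110
3. -> 11110011
4. -> 00010110
5. -> 00111110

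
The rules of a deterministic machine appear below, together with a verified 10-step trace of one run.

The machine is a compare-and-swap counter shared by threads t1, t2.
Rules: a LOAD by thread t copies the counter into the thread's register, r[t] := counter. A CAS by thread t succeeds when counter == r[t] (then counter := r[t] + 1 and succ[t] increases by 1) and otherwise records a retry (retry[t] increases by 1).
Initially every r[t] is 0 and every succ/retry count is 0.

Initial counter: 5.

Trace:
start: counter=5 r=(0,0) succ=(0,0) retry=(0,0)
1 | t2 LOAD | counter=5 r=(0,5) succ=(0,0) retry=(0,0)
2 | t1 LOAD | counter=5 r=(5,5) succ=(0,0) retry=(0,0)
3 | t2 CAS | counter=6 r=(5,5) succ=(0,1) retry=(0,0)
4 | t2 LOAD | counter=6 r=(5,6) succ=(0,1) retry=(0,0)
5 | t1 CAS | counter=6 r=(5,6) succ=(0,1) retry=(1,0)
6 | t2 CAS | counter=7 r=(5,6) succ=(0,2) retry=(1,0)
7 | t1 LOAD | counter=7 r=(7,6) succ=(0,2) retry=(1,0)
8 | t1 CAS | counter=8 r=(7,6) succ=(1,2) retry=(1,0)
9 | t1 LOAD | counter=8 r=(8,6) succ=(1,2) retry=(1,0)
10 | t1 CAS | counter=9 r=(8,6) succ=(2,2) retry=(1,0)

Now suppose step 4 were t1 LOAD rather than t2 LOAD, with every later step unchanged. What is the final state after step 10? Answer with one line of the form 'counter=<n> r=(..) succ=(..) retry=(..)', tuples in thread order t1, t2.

counter=9 r=(8,5) succ=(3,1) retry=(0,1)

(re-executing from step 4 with the substitution; state before step 4: counter=6 r=(5,5) succ=(0,1) retry=(0,0))
4 | t1 LOAD | counter=6 r=(6,5) succ=(0,1) retry=(0,0)
5 | t1 CAS | counter=7 r=(6,5) succ=(1,1) retry=(0,0)
6 | t2 CAS | counter=7 r=(6,5) succ=(1,1) retry=(0,1)
7 | t1 LOAD | counter=7 r=(7,5) succ=(1,1) retry=(0,1)
8 | t1 CAS | counter=8 r=(7,5) succ=(2,1) retry=(0,1)
9 | t1 LOAD | counter=8 r=(8,5) succ=(2,1) retry=(0,1)
10 | t1 CAS | counter=9 r=(8,5) succ=(3,1) retry=(0,1)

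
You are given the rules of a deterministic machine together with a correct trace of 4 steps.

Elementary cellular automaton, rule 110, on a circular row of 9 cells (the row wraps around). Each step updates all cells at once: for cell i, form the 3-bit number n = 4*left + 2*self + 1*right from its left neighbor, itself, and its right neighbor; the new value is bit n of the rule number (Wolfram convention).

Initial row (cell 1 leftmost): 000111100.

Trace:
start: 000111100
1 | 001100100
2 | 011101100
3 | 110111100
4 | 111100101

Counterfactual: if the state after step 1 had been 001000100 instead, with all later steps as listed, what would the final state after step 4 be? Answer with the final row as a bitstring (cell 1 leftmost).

101110101

state after step 1 := 001000100
2 | 011001100
3 | 111011100
4 | 101110101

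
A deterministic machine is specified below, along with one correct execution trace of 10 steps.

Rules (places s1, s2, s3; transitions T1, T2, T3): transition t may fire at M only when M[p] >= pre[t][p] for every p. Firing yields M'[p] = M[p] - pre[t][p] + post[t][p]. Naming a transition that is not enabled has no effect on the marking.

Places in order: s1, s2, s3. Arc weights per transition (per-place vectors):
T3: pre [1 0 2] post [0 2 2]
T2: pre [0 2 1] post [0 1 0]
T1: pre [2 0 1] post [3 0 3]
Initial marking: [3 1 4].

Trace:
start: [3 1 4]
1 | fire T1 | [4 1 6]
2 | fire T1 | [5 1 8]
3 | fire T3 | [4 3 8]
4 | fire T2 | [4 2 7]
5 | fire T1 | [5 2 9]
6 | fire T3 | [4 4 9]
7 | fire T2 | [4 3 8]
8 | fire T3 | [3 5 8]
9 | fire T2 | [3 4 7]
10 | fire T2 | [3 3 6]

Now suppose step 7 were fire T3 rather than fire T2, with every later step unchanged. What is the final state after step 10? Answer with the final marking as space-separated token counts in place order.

2 6 7

(re-executing from step 7 with the substitution; state before step 7: [4 4 9])
7 | fire T3 | [3 6 9]
8 | fire T3 | [2 8 9]
9 | fire T2 | [2 7 8]
10 | fire T2 | [2 6 7]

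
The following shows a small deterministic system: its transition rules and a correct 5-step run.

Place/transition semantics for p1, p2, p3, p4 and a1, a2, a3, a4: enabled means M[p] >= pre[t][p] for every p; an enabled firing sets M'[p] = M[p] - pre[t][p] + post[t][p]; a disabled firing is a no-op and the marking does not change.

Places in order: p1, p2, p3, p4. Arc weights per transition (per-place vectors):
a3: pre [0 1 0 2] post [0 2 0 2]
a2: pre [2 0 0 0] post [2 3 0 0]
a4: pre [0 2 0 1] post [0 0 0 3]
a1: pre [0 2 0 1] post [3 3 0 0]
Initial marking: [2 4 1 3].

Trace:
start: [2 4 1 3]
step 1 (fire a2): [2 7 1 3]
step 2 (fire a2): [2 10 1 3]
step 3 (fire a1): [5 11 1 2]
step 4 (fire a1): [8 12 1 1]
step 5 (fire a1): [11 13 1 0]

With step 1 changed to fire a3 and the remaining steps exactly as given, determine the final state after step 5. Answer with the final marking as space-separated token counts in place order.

11 11 1 0

(re-executing from step 1 with the substitution; state before step 1: [2 4 1 3])
step 1 (fire a3): [2 5 1 3]
step 2 (fire a2): [2 8 1 3]
step 3 (fire a1): [5 9 1 2]
step 4 (fire a1): [8 10 1 1]
step 5 (fire a1): [11 11 1 0]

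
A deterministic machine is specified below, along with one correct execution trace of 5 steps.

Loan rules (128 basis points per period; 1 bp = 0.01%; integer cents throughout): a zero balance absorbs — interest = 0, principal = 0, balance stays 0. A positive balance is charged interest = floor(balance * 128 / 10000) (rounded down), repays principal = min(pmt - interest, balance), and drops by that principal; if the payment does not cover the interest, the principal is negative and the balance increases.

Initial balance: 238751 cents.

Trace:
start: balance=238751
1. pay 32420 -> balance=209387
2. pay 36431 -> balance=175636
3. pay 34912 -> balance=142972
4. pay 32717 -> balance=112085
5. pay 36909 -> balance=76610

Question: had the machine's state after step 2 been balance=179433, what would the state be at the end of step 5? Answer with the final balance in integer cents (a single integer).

80554

state after step 2 := balance=179433
3. pay 34912 -> balance=146817
4. pay 32717 -> balance=115979
5. pay 36909 -> balance=80554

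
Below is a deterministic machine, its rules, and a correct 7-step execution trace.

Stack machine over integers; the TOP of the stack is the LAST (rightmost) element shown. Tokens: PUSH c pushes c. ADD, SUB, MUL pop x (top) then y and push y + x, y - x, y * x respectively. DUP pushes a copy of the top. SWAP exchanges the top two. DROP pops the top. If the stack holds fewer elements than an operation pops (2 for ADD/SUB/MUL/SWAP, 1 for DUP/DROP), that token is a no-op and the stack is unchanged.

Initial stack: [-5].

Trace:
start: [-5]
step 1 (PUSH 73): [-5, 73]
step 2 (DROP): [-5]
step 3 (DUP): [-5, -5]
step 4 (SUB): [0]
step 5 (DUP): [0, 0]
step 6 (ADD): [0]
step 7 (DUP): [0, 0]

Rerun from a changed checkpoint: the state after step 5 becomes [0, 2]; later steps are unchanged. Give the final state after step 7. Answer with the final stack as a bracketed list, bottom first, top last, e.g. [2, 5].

state after step 5 := [0, 2]
step 6 (ADD): [2]
step 7 (DUP): [2, 2]

[2, 2]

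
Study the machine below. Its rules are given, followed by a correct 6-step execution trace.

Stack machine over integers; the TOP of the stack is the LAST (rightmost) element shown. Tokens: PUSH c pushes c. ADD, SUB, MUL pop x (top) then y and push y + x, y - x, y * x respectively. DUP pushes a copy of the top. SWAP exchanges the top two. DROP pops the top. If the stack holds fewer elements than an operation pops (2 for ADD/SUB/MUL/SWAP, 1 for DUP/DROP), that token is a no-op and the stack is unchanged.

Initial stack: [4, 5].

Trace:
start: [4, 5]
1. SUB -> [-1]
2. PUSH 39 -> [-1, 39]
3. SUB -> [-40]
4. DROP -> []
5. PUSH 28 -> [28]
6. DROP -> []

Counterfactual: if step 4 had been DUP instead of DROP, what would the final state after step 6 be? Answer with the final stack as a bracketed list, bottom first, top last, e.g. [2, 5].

(re-executing from step 4 with the substitution; state before step 4: [-40])
4. DUP -> [-40, -40]
5. PUSH 28 -> [-40, -40, 28]
6. DROP -> [-40, -40]

[-40, -40]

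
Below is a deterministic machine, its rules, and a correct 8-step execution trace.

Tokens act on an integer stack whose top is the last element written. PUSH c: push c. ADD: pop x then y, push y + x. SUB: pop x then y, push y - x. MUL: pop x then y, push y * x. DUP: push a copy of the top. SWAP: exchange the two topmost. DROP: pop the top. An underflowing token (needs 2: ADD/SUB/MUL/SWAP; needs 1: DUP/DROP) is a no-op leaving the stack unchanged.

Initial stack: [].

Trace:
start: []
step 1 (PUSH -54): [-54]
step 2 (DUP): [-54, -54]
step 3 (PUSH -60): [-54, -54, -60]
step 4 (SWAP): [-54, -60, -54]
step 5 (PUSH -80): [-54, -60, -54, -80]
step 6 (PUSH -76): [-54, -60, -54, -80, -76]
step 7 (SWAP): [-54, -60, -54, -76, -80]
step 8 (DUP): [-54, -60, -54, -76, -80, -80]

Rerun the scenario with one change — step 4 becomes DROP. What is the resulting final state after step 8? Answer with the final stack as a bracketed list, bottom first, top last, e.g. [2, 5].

[-54, -54, -76, -80, -80]

(re-executing from step 4 with the substitution; state before step 4: [-54, -54, -60])
step 4 (DROP): [-54, -54]
step 5 (PUSH -80): [-54, -54, -80]
step 6 (PUSH -76): [-54, -54, -80, -76]
step 7 (SWAP): [-54, -54, -76, -80]
step 8 (DUP): [-54, -54, -76, -80, -80]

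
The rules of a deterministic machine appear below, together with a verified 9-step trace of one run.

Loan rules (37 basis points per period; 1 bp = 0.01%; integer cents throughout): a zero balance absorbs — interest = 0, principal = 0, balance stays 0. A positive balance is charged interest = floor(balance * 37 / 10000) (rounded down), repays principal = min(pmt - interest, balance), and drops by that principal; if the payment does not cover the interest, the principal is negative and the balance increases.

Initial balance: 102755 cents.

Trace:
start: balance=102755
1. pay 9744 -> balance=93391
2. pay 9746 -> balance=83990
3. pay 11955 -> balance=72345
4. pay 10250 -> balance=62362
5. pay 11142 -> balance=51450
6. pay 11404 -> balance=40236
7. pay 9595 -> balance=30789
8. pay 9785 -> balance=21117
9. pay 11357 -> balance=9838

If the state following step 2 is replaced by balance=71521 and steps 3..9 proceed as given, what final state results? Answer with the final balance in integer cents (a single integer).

state after step 2 := balance=71521
3. pay 11955 -> balance=59830
4. pay 10250 -> balance=49801
5. pay 11142 -> balance=38843
6. pay 11404 -> balance=27582
7. pay 9595 -> balance=18089
8. pay 9785 -> balance=8370
9. pay 11357 -> balance=0

0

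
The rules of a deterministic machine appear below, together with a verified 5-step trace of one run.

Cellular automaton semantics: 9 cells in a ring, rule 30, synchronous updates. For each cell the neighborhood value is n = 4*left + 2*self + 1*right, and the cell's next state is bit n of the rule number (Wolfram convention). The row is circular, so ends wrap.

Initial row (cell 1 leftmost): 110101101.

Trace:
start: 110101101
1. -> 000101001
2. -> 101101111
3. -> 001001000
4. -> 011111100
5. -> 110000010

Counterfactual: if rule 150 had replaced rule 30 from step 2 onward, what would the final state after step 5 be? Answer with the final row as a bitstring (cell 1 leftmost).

(re-executing steps 2..5 under rule 150; state before step 2: 000101001)
2. -> 101101111
3. -> 000000111
4. -> 100001010
5. -> 110011010

110011010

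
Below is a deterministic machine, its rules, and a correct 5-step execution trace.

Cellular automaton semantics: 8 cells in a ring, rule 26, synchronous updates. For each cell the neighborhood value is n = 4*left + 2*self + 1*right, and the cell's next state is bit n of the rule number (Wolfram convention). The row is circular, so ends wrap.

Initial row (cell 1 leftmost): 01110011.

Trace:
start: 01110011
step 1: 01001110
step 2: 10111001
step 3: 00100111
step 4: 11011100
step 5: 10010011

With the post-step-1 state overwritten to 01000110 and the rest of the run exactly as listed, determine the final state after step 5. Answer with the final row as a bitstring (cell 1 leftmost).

state after step 1 := 01000110
step 2: 10101101
step 3: 00001001
step 4: 10010110
step 5: 01100100

01100100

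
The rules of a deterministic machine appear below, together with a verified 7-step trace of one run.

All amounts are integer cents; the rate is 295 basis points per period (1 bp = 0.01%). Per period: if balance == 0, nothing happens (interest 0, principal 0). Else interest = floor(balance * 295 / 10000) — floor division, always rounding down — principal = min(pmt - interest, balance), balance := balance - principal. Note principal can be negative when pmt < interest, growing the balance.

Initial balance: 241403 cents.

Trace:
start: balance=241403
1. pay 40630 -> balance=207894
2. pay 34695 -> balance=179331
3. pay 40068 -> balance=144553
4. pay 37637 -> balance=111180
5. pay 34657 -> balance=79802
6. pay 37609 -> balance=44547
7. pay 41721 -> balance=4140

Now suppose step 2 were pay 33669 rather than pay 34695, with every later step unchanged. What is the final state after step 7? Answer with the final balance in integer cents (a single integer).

(re-executing from step 2 with the substitution; state before step 2: balance=207894)
2. pay 33669 -> balance=180357
3. pay 40068 -> balance=145609
4. pay 37637 -> balance=112267
5. pay 34657 -> balance=80921
6. pay 37609 -> balance=45699
7. pay 41721 -> balance=5326

5326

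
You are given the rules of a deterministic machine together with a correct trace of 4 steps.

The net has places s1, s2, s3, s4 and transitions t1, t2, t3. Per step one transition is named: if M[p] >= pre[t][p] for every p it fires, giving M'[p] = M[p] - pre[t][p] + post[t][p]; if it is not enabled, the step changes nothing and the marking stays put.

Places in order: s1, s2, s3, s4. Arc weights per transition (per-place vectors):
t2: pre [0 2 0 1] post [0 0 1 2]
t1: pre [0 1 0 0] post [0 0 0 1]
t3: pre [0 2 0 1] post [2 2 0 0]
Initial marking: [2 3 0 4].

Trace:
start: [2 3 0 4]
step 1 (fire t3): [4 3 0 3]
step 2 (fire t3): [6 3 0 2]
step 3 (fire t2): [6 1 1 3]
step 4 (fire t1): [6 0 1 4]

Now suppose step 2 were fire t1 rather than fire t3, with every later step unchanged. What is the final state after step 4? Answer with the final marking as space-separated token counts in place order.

(re-executing from step 2 with the substitution; state before step 2: [4 3 0 3])
step 2 (fire t1): [4 2 0 4]
step 3 (fire t2): [4 0 1 5]
step 4 (fire t1): [4 0 1 5]

4 0 1 5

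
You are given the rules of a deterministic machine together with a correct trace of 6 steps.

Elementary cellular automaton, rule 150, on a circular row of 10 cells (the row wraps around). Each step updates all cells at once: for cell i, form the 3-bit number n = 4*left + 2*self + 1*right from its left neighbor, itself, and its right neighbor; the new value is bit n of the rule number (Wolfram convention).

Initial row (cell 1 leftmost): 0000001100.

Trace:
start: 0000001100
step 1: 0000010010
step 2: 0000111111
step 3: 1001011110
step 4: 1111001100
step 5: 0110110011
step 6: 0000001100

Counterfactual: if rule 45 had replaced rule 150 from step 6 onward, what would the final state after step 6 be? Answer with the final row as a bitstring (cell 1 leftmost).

1101100010

(re-executing step 6 under rule 45; state before step 6: 0110110011)
step 6: 1101100010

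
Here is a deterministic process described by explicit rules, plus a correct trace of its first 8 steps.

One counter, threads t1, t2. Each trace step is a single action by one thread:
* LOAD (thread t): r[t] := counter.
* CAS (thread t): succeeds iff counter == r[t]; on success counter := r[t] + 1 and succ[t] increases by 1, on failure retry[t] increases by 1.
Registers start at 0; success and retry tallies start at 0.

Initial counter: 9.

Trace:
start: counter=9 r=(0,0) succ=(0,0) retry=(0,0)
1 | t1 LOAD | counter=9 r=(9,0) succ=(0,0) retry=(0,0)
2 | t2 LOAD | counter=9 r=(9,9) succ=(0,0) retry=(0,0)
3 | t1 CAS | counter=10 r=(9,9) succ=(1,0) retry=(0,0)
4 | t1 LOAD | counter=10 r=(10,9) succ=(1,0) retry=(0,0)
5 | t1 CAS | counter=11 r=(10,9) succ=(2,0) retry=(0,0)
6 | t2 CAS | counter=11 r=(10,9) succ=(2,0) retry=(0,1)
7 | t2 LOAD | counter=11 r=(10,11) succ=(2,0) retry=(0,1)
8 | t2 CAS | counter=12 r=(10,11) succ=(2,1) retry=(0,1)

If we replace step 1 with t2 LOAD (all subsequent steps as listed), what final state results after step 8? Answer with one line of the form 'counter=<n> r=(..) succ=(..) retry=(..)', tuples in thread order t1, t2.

counter=11 r=(9,10) succ=(1,1) retry=(1,1)

(re-executing from step 1 with the substitution; state before step 1: counter=9 r=(0,0) succ=(0,0) retry=(0,0))
1 | t2 LOAD | counter=9 r=(0,9) succ=(0,0) retry=(0,0)
2 | t2 LOAD | counter=9 r=(0,9) succ=(0,0) retry=(0,0)
3 | t1 CAS | counter=9 r=(0,9) succ=(0,0) retry=(1,0)
4 | t1 LOAD | counter=9 r=(9,9) succ=(0,0) retry=(1,0)
5 | t1 CAS | counter=10 r=(9,9) succ=(1,0) retry=(1,0)
6 | t2 CAS | counter=10 r=(9,9) succ=(1,0) retry=(1,1)
7 | t2 LOAD | counter=10 r=(9,10) succ=(1,0) retry=(1,1)
8 | t2 CAS | counter=11 r=(9,10) succ=(1,1) retry=(1,1)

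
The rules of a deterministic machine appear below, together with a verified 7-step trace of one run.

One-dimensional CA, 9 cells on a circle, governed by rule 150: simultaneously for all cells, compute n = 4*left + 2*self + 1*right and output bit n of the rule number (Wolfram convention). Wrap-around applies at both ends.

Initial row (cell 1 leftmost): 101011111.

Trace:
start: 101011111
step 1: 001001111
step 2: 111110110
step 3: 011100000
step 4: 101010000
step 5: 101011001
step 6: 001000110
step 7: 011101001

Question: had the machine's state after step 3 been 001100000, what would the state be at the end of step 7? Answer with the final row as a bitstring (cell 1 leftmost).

001100101

state after step 3 := 001100000
step 4: 010010000
step 5: 111111000
step 6: 011110101
step 7: 001100101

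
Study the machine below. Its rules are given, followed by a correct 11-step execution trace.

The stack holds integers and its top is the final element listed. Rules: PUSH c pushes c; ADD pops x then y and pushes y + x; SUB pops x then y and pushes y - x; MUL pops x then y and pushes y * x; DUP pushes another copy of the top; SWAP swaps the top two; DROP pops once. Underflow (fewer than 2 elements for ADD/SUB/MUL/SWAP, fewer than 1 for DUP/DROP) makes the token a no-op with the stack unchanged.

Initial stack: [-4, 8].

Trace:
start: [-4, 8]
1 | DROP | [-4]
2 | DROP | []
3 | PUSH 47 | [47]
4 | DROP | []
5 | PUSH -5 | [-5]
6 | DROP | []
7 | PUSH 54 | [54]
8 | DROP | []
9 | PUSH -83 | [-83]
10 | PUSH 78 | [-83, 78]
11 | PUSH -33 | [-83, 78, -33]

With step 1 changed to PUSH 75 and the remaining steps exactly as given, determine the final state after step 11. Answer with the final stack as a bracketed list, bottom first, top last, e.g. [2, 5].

[-4, 8, -83, 78, -33]

(re-executing from step 1 with the substitution; state before step 1: [-4, 8])
1 | PUSH 75 | [-4, 8, 75]
2 | DROP | [-4, 8]
3 | PUSH 47 | [-4, 8, 47]
4 | DROP | [-4, 8]
5 | PUSH -5 | [-4, 8, -5]
6 | DROP | [-4, 8]
7 | PUSH 54 | [-4, 8, 54]
8 | DROP | [-4, 8]
9 | PUSH -83 | [-4, 8, -83]
10 | PUSH 78 | [-4, 8, -83, 78]
11 | PUSH -33 | [-4, 8, -83, 78, -33]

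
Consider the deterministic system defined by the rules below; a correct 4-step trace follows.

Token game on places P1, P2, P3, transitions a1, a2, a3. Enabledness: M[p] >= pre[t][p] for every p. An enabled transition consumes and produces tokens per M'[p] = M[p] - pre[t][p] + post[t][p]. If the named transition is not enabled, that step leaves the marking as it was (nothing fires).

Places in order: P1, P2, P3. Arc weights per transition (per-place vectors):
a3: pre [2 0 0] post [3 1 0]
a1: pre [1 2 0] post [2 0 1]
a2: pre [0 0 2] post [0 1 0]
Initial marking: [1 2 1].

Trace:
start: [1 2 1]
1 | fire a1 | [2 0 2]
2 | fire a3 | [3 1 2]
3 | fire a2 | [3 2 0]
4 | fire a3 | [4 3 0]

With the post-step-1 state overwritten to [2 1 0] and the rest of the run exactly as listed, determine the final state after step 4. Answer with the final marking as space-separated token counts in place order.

state after step 1 := [2 1 0]
2 | fire a3 | [3 2 0]
3 | fire a2 | [3 2 0]
4 | fire a3 | [4 3 0]

4 3 0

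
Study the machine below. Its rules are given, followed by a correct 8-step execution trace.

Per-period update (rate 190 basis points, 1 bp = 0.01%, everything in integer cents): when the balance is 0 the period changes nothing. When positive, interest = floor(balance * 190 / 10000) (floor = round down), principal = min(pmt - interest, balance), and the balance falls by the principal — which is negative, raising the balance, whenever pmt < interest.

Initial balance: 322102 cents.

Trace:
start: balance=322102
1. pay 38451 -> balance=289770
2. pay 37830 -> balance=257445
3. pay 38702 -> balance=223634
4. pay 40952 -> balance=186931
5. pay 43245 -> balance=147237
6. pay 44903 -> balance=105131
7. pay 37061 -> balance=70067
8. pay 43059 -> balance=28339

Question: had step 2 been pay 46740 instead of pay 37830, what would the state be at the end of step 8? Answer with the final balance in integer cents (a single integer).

18363

(re-executing from step 2 with the substitution; state before step 2: balance=289770)
2. pay 46740 -> balance=248535
3. pay 38702 -> balance=214555
4. pay 40952 -> balance=177679
5. pay 43245 -> balance=137809
6. pay 44903 -> balance=95524
7. pay 37061 -> balance=60277
8. pay 43059 -> balance=18363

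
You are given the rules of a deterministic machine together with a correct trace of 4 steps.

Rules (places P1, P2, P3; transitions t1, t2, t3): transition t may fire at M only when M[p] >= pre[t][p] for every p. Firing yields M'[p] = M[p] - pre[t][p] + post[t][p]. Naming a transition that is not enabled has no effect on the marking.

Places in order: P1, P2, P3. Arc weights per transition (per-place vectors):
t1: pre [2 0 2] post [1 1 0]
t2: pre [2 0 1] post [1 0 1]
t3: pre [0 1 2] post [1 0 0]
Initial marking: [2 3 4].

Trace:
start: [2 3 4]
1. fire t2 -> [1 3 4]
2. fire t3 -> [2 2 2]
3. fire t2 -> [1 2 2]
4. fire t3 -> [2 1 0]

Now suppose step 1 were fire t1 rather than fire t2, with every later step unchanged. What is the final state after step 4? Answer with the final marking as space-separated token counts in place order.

(re-executing from step 1 with the substitution; state before step 1: [2 3 4])
1. fire t1 -> [1 4 2]
2. fire t3 -> [2 3 0]
3. fire t2 -> [2 3 0]
4. fire t3 -> [2 3 0]

2 3 0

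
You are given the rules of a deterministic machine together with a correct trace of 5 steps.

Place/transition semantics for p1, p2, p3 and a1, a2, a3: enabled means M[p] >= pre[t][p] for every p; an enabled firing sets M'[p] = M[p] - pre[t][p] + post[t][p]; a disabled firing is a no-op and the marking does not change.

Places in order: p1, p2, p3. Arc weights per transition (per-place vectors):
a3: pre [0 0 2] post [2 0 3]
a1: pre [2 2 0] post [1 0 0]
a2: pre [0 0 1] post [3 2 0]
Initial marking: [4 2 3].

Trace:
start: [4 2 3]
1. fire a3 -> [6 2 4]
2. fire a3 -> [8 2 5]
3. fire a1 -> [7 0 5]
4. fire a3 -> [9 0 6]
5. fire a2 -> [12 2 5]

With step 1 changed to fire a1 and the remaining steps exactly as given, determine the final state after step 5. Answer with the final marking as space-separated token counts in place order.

10 2 4

(re-executing from step 1 with the substitution; state before step 1: [4 2 3])
1. fire a1 -> [3 0 3]
2. fire a3 -> [5 0 4]
3. fire a1 -> [5 0 4]
4. fire a3 -> [7 0 5]
5. fire a2 -> [10 2 4]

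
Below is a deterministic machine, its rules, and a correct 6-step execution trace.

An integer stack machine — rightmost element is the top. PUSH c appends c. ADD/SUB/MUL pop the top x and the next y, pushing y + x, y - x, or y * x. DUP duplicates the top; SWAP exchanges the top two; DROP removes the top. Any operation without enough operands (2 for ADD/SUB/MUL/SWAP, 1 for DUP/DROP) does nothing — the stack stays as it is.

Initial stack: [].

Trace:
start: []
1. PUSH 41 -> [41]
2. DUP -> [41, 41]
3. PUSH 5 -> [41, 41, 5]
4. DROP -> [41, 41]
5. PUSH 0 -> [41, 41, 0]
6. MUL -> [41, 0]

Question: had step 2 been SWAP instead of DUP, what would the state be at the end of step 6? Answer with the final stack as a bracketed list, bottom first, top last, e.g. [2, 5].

(re-executing from step 2 with the substitution; state before step 2: [41])
2. SWAP -> [41]
3. PUSH 5 -> [41, 5]
4. DROP -> [41]
5. PUSH 0 -> [41, 0]
6. MUL -> [0]

[0]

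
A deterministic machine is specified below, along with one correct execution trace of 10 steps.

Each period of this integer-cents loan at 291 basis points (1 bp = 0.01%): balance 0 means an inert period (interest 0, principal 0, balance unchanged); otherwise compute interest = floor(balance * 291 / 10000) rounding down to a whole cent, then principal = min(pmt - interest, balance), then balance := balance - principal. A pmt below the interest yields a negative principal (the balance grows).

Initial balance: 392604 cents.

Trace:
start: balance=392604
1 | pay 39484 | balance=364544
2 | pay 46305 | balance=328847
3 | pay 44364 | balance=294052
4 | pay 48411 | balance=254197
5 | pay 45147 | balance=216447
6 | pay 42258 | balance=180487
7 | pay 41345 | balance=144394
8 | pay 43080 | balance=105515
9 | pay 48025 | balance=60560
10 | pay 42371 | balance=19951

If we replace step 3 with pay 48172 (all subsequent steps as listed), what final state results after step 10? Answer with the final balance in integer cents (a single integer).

15297

(re-executing from step 3 with the substitution; state before step 3: balance=328847)
3 | pay 48172 | balance=290244
4 | pay 48411 | balance=250279
5 | pay 45147 | balance=212415
6 | pay 42258 | balance=176338
7 | pay 41345 | balance=140124
8 | pay 43080 | balance=101121
9 | pay 48025 | balance=56038
10 | pay 42371 | balance=15297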